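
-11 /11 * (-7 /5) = 7 /5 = 1.40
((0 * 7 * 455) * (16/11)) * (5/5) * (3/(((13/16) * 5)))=0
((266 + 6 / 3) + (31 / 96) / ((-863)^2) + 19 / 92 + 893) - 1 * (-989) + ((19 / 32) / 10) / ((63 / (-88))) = 371255915860253 / 172667244960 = 2150.12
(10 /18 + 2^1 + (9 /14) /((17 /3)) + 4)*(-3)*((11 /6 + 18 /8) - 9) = 842815 /8568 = 98.37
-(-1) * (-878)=-878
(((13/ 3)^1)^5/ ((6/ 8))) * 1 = 1485172/ 729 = 2037.27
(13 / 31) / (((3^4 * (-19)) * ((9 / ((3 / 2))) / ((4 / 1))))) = -26 / 143127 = -0.00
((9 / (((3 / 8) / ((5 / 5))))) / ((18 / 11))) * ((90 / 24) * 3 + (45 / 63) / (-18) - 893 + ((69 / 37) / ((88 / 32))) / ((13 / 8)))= -1175161985 / 90909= -12926.79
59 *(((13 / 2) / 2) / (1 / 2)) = 767 / 2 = 383.50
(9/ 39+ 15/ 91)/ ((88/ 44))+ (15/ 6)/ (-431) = 15061/ 78442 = 0.19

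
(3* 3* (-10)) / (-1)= 90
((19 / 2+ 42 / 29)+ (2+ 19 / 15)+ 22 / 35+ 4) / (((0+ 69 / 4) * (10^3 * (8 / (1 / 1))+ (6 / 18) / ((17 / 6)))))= 1950869 / 14287350105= 0.00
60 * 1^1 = 60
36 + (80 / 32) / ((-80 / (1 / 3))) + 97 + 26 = 15263 / 96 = 158.99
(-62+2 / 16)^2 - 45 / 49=3827.60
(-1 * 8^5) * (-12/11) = 393216/11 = 35746.91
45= 45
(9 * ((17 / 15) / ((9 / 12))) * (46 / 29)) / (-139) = -3128 / 20155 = -0.16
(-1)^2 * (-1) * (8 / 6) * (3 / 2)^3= -9 / 2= -4.50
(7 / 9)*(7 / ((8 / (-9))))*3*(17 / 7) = -357 / 8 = -44.62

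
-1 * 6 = -6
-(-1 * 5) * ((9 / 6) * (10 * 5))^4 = 158203125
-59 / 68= -0.87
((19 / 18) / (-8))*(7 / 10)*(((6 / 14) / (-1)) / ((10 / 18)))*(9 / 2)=513 / 1600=0.32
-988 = -988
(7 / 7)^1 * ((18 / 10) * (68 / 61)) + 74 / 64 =30869 / 9760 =3.16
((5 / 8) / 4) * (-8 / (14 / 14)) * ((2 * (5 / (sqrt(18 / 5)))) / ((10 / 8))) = -5 * sqrt(10) / 3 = -5.27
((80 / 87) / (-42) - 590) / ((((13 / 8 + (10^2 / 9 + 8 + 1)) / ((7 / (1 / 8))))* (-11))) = 13798016 / 99847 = 138.19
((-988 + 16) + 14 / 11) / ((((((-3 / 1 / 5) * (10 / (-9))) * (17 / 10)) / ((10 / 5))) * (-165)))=21356 / 2057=10.38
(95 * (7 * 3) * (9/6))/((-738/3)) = -1995/164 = -12.16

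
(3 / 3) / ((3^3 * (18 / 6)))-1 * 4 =-3.99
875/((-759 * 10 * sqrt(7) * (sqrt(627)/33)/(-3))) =25 * sqrt(4389)/9614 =0.17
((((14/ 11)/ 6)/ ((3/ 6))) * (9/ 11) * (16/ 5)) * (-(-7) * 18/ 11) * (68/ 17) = 338688/ 6655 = 50.89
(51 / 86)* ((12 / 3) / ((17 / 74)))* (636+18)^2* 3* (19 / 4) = 62933933.30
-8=-8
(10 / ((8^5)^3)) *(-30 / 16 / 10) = -15 / 281474976710656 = -0.00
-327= -327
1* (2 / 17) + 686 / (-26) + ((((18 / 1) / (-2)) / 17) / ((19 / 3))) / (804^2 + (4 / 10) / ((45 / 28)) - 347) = -16033096835370 / 610390074619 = -26.27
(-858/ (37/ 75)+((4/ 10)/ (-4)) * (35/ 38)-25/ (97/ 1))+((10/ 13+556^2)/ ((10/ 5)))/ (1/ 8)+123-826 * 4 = 4367263952777/ 3545932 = 1231626.54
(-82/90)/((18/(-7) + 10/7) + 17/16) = 4592/405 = 11.34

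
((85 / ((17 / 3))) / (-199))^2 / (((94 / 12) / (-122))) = -164700 / 1861247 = -0.09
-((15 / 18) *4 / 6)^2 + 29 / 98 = -101 / 7938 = -0.01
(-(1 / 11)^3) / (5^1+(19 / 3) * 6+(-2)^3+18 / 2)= -1 / 58564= -0.00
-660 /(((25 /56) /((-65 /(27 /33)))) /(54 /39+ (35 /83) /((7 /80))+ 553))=5451346208 /83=65678869.98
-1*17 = -17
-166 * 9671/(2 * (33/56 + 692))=-1158.97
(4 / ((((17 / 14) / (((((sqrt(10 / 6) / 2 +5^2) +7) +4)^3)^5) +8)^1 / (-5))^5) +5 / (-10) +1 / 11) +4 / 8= -1747811924772021972210279980562087353640130629730807740822128603248422041257876867012915227483483289940574578657274886860785999307657724831931357822398558388376370433376461522748838225792257158198628650452551420634045123420523903227769319040657425486949643610666050871304989975821021039930968690747216074855105442169635704063269 / 6015308718063493257450005234911083525493807242888081688555227730980878505579957367776179309931011674334224538566977452732163576100795756335952503579266084990647198157950148301996050479424541338082996084827303167469552309797473476036344881569738869649553457018629815496455887482220066171022766887197030183155869419349619148988416 - 24638526039483402215715143852994980340872955362455766784879055239272966735115487932034135592101920684806406783837488495266919297741592622856499927686592975353640136731321967031810742921353755334130695184560936549118836787683698840498279716802583740363559335949307750110970215161446466049760196640625 * sqrt(15) / 267014769090176369737660033509902500243865733437858739726350662774364280254792141680405686697931981282591643224741541758352431467542425263492209853483047096530859293232872350053091729377864938657803448367689238612817485342572508701897411291270368858733729448625258145261713755425251516824519126739924990374461533174255111372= -0.29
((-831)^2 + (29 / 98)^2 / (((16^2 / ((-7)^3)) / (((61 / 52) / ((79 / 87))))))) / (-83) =-20334354183597 / 2444029952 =-8320.01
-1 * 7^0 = -1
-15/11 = -1.36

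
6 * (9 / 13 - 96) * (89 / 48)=-110271 / 104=-1060.30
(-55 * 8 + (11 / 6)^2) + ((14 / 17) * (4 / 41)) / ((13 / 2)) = -142425827 / 326196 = -436.63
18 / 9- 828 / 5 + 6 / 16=-6529 / 40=-163.22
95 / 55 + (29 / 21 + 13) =3721 / 231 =16.11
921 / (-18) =-307 / 6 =-51.17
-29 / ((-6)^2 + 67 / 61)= -1769 / 2263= -0.78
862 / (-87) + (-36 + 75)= 2531 / 87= 29.09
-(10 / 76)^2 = -25 / 1444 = -0.02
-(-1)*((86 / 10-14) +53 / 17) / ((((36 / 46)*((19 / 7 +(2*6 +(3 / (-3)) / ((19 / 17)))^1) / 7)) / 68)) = -4154122 / 41355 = -100.45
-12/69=-4/23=-0.17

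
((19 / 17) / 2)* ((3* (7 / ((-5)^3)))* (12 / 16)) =-1197 / 17000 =-0.07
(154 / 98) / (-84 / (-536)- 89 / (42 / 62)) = -4422 / 369265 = -0.01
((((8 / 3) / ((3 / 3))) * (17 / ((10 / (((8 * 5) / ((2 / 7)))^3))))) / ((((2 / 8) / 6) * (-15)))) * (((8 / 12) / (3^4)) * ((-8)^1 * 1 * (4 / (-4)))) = -955351040 / 729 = -1310495.25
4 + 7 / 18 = 4.39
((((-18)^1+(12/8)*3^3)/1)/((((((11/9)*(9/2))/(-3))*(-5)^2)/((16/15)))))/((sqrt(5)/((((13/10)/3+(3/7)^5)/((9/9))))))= -5418744*sqrt(5)/115548125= -0.10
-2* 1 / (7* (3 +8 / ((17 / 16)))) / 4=-17 / 2506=-0.01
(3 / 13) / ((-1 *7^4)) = -3 / 31213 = -0.00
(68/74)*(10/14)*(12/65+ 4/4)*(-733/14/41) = -0.99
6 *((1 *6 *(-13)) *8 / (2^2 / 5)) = -4680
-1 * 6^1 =-6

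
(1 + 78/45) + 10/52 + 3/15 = 1219/390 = 3.13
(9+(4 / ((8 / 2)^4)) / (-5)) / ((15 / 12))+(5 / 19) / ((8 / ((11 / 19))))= 1042069 / 144400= 7.22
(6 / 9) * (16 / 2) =16 / 3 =5.33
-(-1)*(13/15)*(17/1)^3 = 63869/15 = 4257.93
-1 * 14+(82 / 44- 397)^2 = 75561473 / 484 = 156118.75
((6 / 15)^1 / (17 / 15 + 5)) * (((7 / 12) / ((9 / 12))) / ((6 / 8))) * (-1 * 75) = -350 / 69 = -5.07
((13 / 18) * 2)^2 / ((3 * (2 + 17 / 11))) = 143 / 729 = 0.20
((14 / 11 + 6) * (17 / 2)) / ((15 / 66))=272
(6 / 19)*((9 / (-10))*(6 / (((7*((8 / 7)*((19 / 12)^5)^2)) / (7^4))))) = -3010437727911936 / 582451294491095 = -5.17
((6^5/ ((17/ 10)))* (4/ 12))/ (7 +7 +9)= 25920/ 391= 66.29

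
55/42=1.31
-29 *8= -232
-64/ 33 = -1.94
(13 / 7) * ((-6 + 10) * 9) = 66.86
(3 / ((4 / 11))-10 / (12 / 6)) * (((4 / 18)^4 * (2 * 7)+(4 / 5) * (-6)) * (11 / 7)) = -5589298 / 229635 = -24.34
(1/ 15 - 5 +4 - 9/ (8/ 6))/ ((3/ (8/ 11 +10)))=-27199/ 990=-27.47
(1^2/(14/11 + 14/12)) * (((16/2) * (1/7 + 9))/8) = 4224/1127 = 3.75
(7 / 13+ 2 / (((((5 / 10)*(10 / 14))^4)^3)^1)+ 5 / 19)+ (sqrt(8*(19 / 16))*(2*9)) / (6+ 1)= 9*sqrt(38) / 7+ 28006841053239974 / 60302734375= 464445.26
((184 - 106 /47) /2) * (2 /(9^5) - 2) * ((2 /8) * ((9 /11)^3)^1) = -1042124 /41877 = -24.89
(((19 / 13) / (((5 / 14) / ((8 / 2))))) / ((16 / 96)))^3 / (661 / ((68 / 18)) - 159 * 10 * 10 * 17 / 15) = -8846216257536 / 166623500875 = -53.09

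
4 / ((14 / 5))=10 / 7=1.43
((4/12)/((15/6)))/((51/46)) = 92/765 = 0.12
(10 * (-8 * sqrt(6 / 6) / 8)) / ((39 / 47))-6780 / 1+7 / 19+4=-5029673 / 741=-6787.68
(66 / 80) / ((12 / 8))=11 / 20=0.55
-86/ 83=-1.04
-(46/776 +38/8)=-933/194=-4.81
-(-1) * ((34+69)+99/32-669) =-18013/32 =-562.91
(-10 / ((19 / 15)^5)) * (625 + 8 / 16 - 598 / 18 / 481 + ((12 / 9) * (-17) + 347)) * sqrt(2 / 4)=-266854078125 * sqrt(2) / 183231326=-2059.63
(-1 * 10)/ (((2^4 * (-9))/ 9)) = 5/ 8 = 0.62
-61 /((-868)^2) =-61 /753424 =-0.00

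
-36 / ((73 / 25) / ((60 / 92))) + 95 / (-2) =-186505 / 3358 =-55.54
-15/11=-1.36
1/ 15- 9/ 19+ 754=214774/ 285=753.59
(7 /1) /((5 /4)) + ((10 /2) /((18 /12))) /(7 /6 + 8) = 328 /55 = 5.96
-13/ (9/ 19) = -247/ 9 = -27.44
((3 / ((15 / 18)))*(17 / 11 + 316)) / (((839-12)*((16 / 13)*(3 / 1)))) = 136227 / 363880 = 0.37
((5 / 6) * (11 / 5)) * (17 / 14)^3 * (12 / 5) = 54043 / 6860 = 7.88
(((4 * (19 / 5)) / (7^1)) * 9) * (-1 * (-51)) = 34884 / 35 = 996.69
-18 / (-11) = 18 / 11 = 1.64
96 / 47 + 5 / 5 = 143 / 47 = 3.04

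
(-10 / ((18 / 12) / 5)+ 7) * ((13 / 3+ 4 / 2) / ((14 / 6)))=-71.48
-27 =-27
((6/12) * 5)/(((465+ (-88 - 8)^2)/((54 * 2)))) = 90/3227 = 0.03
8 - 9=-1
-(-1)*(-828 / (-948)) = 69 / 79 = 0.87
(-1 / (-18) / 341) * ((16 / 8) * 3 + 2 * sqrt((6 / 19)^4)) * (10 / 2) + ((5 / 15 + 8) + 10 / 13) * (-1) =-14558870 / 1600313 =-9.10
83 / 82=1.01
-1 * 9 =-9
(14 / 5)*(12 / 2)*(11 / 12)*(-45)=-693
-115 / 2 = -57.50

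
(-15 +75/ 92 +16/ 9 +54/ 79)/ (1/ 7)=-5367985/ 65412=-82.06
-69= -69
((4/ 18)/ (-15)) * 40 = -16/ 27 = -0.59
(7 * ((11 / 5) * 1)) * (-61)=-4697 / 5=-939.40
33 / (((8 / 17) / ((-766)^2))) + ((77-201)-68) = 82292145 / 2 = 41146072.50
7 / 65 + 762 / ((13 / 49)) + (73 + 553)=227387 / 65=3498.26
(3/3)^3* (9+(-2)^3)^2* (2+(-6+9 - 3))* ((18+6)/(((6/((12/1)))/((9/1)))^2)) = 15552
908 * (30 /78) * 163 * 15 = 11100300 /13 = 853869.23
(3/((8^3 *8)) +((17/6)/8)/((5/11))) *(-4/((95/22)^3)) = -63777527/1646160000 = -0.04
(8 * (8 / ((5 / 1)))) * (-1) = -64 / 5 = -12.80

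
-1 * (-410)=410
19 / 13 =1.46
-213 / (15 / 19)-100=-1849 / 5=-369.80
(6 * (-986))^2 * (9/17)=18528912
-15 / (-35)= 3 / 7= 0.43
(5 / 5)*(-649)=-649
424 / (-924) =-106 / 231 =-0.46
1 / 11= 0.09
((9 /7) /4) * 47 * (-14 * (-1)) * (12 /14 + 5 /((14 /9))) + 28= 24895 /28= 889.11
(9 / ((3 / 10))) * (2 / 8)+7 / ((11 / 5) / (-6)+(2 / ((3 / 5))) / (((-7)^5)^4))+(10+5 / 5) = -1037299461868959713 / 1755429858547463822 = -0.59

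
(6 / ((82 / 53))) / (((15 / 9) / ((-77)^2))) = 2828133 / 205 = 13795.77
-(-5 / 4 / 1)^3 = 125 / 64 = 1.95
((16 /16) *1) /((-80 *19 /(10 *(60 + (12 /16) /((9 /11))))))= -731 /1824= -0.40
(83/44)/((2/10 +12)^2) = 2075/163724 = 0.01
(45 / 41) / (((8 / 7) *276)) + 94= 2836649 / 30176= 94.00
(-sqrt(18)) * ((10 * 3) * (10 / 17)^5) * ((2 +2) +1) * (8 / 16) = -22500000 * sqrt(2) / 1419857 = -22.41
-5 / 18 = -0.28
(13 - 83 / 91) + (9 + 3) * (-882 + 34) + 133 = -912813 / 91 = -10030.91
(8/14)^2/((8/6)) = 0.24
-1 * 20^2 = -400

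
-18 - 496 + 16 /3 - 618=-1126.67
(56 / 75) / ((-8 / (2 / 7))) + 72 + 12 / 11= 60278 / 825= 73.06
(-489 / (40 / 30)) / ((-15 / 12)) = 1467 / 5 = 293.40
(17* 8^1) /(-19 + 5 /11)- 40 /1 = -142 /3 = -47.33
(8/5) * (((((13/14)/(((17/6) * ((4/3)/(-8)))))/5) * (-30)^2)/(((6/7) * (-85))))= 11232/1445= 7.77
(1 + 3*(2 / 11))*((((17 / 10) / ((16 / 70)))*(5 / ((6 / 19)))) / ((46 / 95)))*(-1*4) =-18257575 / 12144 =-1503.42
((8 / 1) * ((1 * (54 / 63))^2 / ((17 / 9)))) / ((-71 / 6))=-15552 / 59143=-0.26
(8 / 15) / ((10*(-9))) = -4 / 675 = -0.01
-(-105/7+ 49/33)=446/33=13.52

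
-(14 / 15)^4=-38416 / 50625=-0.76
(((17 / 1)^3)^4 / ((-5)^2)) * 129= 75158268602639169 / 25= 3006330744105566.76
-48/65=-0.74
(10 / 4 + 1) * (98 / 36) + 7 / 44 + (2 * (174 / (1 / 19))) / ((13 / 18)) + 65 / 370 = 872850505 / 95238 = 9164.94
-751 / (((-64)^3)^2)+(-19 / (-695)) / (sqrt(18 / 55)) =0.05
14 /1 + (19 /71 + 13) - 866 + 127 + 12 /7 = -352879 /497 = -710.02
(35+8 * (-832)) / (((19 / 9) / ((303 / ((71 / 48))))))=-866662416 / 1349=-642448.05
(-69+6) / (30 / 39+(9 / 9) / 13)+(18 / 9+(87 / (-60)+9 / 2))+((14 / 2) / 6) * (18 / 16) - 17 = -74881 / 880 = -85.09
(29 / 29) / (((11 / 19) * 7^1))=19 / 77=0.25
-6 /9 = -2 /3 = -0.67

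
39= 39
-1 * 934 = -934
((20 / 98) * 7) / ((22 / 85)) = 425 / 77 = 5.52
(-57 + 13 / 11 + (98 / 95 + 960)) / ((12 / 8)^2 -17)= -3783792 / 61655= -61.37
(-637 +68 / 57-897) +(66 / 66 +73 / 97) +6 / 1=-8432026 / 5529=-1525.05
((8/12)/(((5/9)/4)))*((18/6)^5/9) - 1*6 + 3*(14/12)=1271/10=127.10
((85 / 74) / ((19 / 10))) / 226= 425 / 158878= 0.00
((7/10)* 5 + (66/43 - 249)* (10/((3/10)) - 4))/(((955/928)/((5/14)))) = -144761272/57491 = -2517.98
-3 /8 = -0.38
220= 220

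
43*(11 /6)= 473 /6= 78.83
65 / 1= 65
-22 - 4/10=-112/5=-22.40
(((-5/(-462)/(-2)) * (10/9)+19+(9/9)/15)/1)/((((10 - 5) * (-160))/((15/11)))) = -396271/12196800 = -0.03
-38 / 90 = -19 / 45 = -0.42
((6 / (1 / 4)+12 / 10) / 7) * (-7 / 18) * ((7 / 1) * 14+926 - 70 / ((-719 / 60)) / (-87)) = -1433.51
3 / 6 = 1 / 2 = 0.50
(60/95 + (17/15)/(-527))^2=30924721/78057225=0.40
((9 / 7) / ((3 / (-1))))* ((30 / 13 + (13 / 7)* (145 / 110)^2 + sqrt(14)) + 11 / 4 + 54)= -4114899 / 154154 - 3* sqrt(14) / 7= -28.30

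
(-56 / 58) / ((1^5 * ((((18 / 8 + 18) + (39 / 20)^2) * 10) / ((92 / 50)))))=-10304 / 1395045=-0.01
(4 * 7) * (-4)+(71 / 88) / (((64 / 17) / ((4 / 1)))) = -156489 / 1408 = -111.14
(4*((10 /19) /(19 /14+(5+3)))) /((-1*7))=-80 /2489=-0.03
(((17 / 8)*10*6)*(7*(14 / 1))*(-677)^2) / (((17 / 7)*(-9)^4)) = 786034235 / 2187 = 359412.09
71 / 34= 2.09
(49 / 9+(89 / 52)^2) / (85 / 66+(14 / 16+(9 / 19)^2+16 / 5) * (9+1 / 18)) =4046151175 / 19434496211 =0.21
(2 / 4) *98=49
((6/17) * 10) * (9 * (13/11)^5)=200498220/2737867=73.23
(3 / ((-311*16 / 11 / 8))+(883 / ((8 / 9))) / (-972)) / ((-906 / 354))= 17043271 / 40574304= 0.42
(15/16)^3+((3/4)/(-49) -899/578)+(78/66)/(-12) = -1617770305/1914114048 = -0.85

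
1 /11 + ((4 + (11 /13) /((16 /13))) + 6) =10.78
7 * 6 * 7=294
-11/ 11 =-1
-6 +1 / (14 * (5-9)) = -337 / 56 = -6.02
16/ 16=1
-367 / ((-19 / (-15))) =-5505 / 19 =-289.74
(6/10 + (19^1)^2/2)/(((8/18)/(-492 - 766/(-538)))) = -430179507/2152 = -199897.54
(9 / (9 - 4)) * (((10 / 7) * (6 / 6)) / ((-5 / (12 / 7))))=-216 / 245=-0.88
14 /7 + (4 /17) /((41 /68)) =98 /41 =2.39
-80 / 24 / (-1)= 10 / 3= 3.33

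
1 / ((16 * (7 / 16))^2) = 1 / 49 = 0.02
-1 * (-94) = 94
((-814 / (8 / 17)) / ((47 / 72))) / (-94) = 62271 / 2209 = 28.19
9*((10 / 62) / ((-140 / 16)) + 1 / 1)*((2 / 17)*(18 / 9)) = 7668 / 3689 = 2.08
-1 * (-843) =843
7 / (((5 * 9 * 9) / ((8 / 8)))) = 7 / 405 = 0.02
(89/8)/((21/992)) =11036/21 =525.52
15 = 15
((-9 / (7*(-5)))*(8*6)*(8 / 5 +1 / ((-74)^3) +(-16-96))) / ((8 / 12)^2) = -54355127679 / 17728550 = -3065.97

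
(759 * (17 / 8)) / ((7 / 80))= 129030 / 7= 18432.86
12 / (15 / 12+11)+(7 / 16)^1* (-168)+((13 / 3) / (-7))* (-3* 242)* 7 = 301201 / 98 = 3073.48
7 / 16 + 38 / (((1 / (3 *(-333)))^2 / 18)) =10922122951 / 16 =682632684.44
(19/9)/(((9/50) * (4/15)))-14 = 1619/54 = 29.98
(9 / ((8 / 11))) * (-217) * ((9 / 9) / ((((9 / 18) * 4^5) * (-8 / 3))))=64449 / 32768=1.97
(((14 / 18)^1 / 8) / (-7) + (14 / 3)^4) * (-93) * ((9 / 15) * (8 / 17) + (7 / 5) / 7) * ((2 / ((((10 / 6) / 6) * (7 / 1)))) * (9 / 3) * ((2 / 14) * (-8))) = 1562409796 / 20825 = 75025.68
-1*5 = -5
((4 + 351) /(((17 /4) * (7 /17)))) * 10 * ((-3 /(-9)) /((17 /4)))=56800 /357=159.10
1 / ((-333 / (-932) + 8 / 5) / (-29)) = -135140 / 9121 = -14.82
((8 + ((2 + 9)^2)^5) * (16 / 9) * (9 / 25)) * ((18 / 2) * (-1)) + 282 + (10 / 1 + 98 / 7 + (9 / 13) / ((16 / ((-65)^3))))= -59759830929861 / 400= -149399577324.65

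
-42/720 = -0.06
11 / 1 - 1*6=5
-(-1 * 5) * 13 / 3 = 21.67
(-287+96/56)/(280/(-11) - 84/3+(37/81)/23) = 40924521/7665259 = 5.34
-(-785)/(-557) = -785/557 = -1.41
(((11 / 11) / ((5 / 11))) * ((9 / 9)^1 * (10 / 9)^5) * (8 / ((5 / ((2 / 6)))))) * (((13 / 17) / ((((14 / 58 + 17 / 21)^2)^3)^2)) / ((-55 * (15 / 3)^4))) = -190992829181951487225406725399 / 7839866231326559436800000000000000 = -0.00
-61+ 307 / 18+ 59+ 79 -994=-16199 / 18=-899.94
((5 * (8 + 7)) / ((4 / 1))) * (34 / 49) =1275 / 98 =13.01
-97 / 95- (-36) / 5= 587 / 95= 6.18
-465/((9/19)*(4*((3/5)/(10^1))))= -4090.28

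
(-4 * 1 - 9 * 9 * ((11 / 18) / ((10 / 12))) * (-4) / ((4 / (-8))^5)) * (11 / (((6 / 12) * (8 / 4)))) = -83679.20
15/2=7.50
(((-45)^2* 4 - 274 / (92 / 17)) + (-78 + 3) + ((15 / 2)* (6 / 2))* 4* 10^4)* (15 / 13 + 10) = 6056189045 / 598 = 10127406.43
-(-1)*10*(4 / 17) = 40 / 17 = 2.35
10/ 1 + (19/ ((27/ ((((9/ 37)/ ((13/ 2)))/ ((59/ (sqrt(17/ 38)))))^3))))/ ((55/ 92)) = 84456* sqrt(646)/ 23884027056716255 + 10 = 10.00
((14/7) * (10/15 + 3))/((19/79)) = 1738/57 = 30.49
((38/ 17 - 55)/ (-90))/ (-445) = -299/ 226950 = -0.00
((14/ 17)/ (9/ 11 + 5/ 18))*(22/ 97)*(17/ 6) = 1452/ 3007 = 0.48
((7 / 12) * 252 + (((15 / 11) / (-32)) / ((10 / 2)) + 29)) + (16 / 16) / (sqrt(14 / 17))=sqrt(238) / 14 + 61949 / 352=177.09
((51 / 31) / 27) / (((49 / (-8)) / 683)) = -92888 / 13671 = -6.79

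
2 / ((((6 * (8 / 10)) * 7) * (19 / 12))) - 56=-7443 / 133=-55.96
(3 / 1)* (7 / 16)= 1.31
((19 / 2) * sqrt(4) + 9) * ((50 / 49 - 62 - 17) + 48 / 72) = -45460 / 21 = -2164.76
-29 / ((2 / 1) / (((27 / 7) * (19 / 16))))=-14877 / 224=-66.42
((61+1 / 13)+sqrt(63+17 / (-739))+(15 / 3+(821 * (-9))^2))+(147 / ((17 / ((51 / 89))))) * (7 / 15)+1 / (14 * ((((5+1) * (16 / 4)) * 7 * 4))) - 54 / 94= 2 * sqrt(8598265) / 739+139659474155483927 / 2557988160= 54597396.75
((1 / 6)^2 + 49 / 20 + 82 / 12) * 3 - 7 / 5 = 398 / 15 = 26.53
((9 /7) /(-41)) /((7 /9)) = -81 /2009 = -0.04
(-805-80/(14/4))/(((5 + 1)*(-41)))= 5795/1722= 3.37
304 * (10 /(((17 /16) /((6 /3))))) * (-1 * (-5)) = 486400 /17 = 28611.76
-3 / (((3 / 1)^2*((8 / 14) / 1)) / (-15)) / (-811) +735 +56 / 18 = 21549577 / 29196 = 738.10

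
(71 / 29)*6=426 / 29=14.69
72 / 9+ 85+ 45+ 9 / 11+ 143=3100 / 11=281.82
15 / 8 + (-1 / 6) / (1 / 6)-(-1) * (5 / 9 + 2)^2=4799 / 648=7.41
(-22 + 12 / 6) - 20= -40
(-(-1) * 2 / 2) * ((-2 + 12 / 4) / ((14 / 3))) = 3 / 14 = 0.21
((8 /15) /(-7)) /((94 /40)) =-32 /987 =-0.03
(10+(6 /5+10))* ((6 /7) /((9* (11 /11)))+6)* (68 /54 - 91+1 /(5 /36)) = -151188224 /14175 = -10665.84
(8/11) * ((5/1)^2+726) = 546.18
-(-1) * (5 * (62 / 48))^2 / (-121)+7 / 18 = 0.04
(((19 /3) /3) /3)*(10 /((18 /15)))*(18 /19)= 50 /9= 5.56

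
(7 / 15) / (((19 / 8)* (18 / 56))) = 0.61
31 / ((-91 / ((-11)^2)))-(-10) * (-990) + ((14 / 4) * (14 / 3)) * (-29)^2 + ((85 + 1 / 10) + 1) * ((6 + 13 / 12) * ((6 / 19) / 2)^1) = 161477933 / 41496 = 3891.41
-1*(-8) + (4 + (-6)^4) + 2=1310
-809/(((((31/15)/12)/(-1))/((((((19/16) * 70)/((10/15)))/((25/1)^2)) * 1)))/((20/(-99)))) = -322791/1705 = -189.32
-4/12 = -0.33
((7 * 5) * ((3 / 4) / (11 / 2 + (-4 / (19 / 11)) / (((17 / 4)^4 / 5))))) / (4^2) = 7934495 / 26427808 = 0.30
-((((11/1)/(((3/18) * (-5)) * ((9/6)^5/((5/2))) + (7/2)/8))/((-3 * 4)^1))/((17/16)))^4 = -3930163511296/136326383940321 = -0.03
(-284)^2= 80656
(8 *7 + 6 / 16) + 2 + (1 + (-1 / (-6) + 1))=1453 / 24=60.54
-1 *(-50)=50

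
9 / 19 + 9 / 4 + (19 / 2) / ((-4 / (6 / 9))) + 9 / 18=187 / 114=1.64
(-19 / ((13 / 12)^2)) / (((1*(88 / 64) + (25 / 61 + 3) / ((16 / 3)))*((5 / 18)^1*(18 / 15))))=-4005504 / 166127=-24.11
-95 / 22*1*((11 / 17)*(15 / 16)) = -1425 / 544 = -2.62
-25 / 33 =-0.76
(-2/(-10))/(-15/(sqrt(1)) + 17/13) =-13/890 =-0.01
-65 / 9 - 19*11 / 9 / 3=-404 / 27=-14.96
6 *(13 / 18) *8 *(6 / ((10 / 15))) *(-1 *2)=-624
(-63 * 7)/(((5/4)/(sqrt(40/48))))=-294 * sqrt(30)/5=-322.06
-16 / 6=-8 / 3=-2.67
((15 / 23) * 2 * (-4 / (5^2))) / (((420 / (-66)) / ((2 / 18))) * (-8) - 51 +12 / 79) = -6952 / 13568965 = -0.00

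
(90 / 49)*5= 450 / 49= 9.18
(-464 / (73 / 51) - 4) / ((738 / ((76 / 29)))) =-910328 / 781173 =-1.17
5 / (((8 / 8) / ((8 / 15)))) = 8 / 3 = 2.67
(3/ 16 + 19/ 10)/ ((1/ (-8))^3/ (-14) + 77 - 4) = 74816/ 2616325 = 0.03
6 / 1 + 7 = 13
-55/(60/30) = -55/2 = -27.50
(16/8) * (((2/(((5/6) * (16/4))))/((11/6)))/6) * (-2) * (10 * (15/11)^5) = -18225000/1771561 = -10.29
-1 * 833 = -833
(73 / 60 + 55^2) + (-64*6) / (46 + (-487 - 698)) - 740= 156263087 / 68340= 2286.55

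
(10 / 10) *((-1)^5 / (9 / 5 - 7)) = 5 / 26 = 0.19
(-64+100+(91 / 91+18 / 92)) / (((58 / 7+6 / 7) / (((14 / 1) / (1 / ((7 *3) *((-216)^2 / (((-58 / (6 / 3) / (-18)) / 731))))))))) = 25319607017.48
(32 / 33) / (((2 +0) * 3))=16 / 99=0.16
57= 57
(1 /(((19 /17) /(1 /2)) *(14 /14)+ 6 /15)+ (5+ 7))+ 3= 3445 /224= 15.38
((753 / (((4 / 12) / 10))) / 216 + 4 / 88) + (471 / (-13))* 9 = -380005 / 1716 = -221.45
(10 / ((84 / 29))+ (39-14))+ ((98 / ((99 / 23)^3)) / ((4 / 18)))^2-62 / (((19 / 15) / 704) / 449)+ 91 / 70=-119589884999006566723 / 7729435794465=-15472007.04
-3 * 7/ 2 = -21/ 2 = -10.50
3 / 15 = 1 / 5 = 0.20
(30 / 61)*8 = 240 / 61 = 3.93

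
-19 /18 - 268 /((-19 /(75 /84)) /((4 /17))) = 77641 /40698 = 1.91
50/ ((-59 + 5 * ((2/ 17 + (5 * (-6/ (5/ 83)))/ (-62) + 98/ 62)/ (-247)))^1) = -6508450/ 7705611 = -0.84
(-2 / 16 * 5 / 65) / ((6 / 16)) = -1 / 39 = -0.03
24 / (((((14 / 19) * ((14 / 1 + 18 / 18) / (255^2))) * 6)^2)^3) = 1284842645656176828020671875 / 60236288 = 21330043538807982789.72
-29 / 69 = -0.42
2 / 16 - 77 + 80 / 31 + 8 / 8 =-18177 / 248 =-73.29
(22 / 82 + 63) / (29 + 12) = 2594 / 1681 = 1.54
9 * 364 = 3276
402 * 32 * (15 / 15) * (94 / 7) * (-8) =-9673728 / 7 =-1381961.14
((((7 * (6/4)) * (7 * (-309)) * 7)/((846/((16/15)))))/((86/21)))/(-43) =1.14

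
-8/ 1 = -8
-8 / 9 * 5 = -40 / 9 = -4.44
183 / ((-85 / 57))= -10431 / 85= -122.72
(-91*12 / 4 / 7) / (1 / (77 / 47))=-3003 / 47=-63.89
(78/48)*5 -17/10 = 257/40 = 6.42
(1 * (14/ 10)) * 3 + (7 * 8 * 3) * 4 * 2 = 6741/ 5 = 1348.20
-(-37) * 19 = 703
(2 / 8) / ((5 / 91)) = 91 / 20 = 4.55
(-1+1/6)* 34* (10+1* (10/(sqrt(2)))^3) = -21250* sqrt(2)/3-850/3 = -10300.68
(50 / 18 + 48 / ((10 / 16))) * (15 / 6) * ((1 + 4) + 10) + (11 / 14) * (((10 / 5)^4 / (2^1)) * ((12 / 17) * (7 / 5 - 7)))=1509253 / 510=2959.32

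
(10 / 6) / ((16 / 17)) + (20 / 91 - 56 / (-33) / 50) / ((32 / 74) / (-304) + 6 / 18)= 532935803 / 210210000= 2.54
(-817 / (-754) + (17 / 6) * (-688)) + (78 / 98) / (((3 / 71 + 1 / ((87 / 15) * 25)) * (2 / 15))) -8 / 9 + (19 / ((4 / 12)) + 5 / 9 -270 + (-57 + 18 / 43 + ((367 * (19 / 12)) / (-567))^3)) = -2710097823104516751059 / 1291883173808939712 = -2097.79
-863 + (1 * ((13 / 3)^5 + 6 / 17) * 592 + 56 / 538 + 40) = 1004488099843 / 1111239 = 903935.25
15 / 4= 3.75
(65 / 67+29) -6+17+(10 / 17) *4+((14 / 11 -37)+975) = 12310943 / 12529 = 982.60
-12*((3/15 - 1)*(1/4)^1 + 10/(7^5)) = 201084/84035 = 2.39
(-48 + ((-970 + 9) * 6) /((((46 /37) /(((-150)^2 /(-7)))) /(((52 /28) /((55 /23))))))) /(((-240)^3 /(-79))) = 41081498551 /620928000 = 66.16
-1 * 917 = -917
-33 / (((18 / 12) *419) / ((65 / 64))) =-715 / 13408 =-0.05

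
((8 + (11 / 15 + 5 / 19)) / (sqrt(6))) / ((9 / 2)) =2564 * sqrt(6) / 7695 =0.82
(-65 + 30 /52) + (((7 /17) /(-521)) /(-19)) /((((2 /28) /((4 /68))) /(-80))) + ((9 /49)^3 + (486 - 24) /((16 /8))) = 1457721639750743 /8750860386814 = 166.58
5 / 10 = 1 / 2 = 0.50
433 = 433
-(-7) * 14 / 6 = 49 / 3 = 16.33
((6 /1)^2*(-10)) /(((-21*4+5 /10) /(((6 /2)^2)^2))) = 58320 /167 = 349.22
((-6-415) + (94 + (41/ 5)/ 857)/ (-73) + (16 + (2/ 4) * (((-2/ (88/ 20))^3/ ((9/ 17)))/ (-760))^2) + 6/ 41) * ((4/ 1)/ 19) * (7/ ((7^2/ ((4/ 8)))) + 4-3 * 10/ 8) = -4933954395884679754789/ 179525826991134138240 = -27.48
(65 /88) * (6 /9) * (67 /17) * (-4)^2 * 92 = 1602640 /561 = 2856.76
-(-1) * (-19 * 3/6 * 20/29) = -190/29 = -6.55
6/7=0.86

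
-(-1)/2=1/2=0.50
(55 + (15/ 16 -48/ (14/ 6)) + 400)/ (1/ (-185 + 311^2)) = 588398987/ 14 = 42028499.07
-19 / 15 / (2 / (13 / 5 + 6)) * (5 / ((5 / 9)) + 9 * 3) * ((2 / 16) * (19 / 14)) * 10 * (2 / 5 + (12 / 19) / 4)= -129903 / 700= -185.58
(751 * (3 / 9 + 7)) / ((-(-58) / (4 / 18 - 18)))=-1321760 / 783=-1688.07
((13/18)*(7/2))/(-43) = -91/1548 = -0.06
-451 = -451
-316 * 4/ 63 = -1264/ 63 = -20.06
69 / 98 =0.70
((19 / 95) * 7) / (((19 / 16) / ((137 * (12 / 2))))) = 969.09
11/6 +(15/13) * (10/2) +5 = 983/78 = 12.60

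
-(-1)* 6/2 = 3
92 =92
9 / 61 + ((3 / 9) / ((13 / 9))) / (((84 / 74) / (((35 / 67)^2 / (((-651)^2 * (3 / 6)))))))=31798027084 / 215519578911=0.15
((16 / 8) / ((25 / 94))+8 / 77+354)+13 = 721151 / 1925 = 374.62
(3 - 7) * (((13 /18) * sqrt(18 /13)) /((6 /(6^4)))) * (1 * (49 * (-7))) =49392 * sqrt(26) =251850.77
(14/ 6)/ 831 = 7/ 2493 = 0.00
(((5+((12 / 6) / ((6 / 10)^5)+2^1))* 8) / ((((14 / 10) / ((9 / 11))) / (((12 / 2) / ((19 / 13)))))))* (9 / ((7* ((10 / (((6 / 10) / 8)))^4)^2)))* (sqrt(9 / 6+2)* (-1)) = -678164643* sqrt(14) / 167788544000000000000000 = -0.00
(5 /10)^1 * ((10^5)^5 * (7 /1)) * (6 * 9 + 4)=2030000000000000000000000000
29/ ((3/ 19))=551/ 3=183.67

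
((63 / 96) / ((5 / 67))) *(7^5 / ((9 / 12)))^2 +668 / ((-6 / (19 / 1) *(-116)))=640324312919 / 145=4416029744.27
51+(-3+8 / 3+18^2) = 1124 / 3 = 374.67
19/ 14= 1.36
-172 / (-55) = 172 / 55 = 3.13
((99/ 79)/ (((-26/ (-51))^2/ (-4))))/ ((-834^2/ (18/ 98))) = 257499/ 50559115516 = 0.00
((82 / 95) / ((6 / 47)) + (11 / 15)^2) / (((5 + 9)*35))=15602 / 1047375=0.01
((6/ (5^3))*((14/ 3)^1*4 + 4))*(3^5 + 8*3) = 36312/ 125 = 290.50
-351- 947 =-1298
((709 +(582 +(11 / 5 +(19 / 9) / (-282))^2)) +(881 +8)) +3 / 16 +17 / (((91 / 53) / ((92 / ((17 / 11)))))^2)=2051224689038408207 / 90680716198800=22620.30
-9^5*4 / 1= -236196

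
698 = 698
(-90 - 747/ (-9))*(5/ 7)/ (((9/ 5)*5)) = -5/ 9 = -0.56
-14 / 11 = -1.27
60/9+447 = 1361/3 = 453.67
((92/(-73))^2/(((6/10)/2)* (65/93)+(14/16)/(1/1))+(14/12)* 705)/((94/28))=16536151023/67374547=245.44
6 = 6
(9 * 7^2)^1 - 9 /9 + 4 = 444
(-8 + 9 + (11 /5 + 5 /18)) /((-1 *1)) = -313 /90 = -3.48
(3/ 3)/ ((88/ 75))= 75/ 88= 0.85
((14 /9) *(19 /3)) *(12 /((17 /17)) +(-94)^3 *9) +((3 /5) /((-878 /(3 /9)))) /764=-2223021350473289 /30185640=-73644996.44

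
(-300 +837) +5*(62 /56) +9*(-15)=11411 /28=407.54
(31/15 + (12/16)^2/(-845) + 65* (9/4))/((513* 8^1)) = 6015697/166458240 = 0.04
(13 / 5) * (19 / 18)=247 / 90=2.74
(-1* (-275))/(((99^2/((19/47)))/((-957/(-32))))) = 13775/40608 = 0.34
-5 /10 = -1 /2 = -0.50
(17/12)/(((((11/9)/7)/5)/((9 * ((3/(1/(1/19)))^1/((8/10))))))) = 240975/3344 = 72.06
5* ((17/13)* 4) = 340/13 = 26.15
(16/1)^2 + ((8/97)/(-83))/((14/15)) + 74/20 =146358529/563570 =259.70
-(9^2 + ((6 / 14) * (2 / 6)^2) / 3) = -5104 / 63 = -81.02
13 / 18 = 0.72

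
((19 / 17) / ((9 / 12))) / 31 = 76 / 1581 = 0.05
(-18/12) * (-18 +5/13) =26.42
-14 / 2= -7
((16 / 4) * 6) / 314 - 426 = -66870 / 157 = -425.92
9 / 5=1.80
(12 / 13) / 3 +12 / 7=184 / 91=2.02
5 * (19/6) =95/6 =15.83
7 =7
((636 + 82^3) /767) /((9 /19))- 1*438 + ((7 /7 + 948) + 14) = 239189 /117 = 2044.35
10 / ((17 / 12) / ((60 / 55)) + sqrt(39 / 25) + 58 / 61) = 43390764000 / 6751264441 - 3857932800 * sqrt(39) / 6751264441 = 2.86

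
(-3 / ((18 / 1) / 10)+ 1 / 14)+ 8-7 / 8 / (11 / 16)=2371 / 462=5.13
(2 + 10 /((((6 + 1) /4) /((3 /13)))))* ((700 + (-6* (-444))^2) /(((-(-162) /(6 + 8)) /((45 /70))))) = 1071736996 /819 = 1308592.18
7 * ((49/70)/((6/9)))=147/20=7.35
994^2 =988036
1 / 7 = 0.14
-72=-72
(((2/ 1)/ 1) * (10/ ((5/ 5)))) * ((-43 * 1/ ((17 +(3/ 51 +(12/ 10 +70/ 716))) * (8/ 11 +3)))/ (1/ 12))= -104679200/ 694007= -150.83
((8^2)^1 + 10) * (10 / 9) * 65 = 48100 / 9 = 5344.44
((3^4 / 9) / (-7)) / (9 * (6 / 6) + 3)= -3 / 28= -0.11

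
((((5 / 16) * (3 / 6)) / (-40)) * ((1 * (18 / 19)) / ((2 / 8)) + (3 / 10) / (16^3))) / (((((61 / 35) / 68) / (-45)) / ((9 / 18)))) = 15792842835 / 1215299584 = 13.00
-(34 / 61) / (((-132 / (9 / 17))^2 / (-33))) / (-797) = -0.00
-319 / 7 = -45.57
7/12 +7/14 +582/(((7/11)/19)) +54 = 1464283/84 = 17431.94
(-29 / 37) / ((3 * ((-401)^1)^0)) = -29 / 111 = -0.26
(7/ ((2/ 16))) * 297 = 16632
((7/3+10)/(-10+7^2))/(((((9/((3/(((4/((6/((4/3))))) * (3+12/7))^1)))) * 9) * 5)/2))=259/231660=0.00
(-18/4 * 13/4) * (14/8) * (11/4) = -9009/128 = -70.38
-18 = -18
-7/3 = -2.33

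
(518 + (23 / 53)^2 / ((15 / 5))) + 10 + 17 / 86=382841969 / 724722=528.26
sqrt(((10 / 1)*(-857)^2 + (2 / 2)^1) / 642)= sqrt(4715163222) / 642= 106.96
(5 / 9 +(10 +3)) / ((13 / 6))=244 / 39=6.26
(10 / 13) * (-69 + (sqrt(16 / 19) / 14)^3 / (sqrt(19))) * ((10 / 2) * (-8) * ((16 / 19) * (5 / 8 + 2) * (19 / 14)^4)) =24349770150 / 1529437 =15920.74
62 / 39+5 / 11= 877 / 429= 2.04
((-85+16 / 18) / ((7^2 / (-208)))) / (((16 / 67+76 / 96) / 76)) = 6414127616 / 243579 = 26332.84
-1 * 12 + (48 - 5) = 31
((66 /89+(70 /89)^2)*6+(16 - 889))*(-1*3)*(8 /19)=164409336 /150499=1092.43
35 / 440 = 7 / 88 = 0.08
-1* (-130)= 130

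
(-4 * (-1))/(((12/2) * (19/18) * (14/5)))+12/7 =258/133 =1.94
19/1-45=-26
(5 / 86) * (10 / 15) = 5 / 129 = 0.04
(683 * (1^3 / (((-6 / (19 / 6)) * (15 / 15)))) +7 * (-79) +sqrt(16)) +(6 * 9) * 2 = -28853 / 36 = -801.47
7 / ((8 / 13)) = 91 / 8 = 11.38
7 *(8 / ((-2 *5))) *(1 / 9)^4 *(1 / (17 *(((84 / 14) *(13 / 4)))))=-56 / 21749715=-0.00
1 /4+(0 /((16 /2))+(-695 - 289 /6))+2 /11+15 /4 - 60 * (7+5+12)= -143813 /66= -2178.98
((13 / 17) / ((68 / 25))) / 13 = 25 / 1156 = 0.02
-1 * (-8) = 8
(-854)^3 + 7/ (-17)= -10588209695/ 17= -622835864.41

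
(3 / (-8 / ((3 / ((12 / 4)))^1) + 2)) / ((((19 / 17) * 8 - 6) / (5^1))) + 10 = 183 / 20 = 9.15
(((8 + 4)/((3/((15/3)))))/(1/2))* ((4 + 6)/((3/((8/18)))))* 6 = 3200/9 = 355.56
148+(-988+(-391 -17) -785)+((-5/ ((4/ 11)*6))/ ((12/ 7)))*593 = -813809/ 288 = -2825.73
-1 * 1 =-1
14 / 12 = 7 / 6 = 1.17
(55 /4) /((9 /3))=55 /12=4.58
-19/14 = -1.36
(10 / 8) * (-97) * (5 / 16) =-2425 / 64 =-37.89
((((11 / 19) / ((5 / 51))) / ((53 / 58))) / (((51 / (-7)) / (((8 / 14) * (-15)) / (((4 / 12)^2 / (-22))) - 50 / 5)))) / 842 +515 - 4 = 215883439 / 423947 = 509.22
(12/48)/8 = 1/32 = 0.03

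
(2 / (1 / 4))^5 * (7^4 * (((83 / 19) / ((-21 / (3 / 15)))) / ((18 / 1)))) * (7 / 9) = -3265052672 / 23085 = -141436.11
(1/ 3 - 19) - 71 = -269/ 3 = -89.67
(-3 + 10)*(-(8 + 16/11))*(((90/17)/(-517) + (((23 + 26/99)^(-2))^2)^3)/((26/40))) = 6820118014962351917232131024931160095917280/6541291563180037549549517198985201917607791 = 1.04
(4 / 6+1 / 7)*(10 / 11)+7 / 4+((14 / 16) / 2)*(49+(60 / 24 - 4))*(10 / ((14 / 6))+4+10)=353417 / 924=382.49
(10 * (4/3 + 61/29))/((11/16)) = 47840/957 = 49.99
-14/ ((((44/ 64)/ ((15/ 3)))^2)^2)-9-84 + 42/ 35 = -2873920219/ 73205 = -39258.52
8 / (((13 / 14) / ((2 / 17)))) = 224 / 221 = 1.01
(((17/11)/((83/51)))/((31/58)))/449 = 50286/12708047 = 0.00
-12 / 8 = -3 / 2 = -1.50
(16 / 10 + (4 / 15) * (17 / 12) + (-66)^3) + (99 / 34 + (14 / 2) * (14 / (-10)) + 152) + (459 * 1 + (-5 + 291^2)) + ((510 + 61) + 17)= -308487643 / 1530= -201625.91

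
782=782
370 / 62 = 185 / 31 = 5.97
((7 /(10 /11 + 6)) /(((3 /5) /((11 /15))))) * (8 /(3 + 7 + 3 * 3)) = 1694 /3249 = 0.52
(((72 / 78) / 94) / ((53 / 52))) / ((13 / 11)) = 264 / 32383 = 0.01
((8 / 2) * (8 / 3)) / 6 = 16 / 9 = 1.78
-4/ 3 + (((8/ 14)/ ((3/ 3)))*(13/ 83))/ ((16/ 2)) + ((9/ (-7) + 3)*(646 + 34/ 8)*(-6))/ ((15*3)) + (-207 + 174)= -3188831/ 17430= -182.95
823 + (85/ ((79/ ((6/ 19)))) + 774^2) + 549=901272958/ 1501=600448.34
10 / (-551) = -10 / 551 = -0.02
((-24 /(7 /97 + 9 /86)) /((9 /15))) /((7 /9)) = -600624 /2065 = -290.86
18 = 18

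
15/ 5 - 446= -443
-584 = -584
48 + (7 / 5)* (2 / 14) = 241 / 5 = 48.20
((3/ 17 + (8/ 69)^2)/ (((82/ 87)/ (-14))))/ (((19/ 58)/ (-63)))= 542.50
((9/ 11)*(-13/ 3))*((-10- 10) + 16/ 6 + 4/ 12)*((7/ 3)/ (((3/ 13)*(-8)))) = -20111/ 264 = -76.18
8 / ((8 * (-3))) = -1 / 3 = -0.33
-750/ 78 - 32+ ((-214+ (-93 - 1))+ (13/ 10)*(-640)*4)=-47809/ 13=-3677.62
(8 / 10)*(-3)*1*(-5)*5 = 60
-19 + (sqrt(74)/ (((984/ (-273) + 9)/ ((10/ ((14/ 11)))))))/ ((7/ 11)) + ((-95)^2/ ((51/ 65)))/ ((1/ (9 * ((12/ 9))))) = 7865 * sqrt(74)/ 3437 + 2346177/ 17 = 138030.10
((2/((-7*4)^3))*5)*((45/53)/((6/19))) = -1425/1163456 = -0.00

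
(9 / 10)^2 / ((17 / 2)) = 81 / 850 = 0.10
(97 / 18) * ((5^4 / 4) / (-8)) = -60625 / 576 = -105.25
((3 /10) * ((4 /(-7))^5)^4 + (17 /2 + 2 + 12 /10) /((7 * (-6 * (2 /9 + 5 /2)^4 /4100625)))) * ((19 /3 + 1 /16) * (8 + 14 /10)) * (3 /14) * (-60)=89809158698969732742346983 /5585458640832840070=16079101.91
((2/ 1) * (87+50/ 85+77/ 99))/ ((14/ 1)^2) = 6760/ 7497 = 0.90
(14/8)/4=7/16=0.44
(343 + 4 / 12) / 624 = 515 / 936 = 0.55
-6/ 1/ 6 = -1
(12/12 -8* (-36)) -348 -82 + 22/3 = -401/3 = -133.67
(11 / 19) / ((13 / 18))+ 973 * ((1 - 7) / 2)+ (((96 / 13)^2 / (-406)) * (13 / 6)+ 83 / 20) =-2922557837 / 1002820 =-2914.34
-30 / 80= -3 / 8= -0.38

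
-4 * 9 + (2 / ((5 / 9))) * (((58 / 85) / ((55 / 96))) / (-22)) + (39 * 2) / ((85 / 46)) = 6.02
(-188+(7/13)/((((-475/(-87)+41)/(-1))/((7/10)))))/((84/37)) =-3655257491/44138640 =-82.81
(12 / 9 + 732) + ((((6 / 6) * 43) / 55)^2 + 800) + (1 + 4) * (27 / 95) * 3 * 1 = 265225468 / 172425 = 1538.21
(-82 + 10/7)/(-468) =47/273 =0.17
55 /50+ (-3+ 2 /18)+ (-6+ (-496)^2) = 22140739 /90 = 246008.21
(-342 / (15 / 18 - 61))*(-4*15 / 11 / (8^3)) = -405 / 6688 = -0.06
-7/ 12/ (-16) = 7/ 192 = 0.04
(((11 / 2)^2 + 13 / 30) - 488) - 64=-31279 / 60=-521.32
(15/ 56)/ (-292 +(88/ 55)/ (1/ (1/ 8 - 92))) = -15/ 24584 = -0.00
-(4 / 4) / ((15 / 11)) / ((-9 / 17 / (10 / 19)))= 374 / 513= 0.73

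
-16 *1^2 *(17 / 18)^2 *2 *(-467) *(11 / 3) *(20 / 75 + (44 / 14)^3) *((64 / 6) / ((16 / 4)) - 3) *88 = -168365863111424 / 3750705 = -44889124.34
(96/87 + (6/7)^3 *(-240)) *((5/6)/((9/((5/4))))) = -4663700/268569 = -17.36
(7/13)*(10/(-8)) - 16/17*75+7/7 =-62111/884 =-70.26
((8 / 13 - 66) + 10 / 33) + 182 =50158 / 429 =116.92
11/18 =0.61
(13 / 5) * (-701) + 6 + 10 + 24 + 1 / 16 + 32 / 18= -1282147 / 720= -1780.76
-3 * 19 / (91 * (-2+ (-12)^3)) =57 / 157430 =0.00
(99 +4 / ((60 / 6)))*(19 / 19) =497 / 5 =99.40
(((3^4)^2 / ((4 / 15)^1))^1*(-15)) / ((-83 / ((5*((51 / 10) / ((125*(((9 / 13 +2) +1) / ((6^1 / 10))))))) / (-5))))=-39149487 / 1328000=-29.48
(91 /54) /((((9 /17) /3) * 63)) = 221 /1458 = 0.15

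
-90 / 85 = -18 / 17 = -1.06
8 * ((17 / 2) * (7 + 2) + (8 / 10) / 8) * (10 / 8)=766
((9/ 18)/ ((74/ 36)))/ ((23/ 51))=0.54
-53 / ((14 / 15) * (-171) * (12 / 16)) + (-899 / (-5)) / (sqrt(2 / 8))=2154856 / 5985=360.04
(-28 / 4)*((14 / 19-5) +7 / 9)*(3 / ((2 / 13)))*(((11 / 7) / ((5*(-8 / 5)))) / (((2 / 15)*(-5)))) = 21307 / 152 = 140.18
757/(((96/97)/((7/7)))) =73429/96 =764.89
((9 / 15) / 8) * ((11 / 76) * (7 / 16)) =231 / 48640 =0.00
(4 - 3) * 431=431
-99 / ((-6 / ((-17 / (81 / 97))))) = -18139 / 54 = -335.91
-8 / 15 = -0.53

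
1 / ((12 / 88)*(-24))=-11 / 36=-0.31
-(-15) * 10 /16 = 75 /8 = 9.38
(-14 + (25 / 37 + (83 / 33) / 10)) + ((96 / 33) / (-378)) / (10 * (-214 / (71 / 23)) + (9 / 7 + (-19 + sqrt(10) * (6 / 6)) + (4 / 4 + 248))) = -75720924781742941 / 5792253239718990 + 564592 * sqrt(10) / 15654738485727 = -13.07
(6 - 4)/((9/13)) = 26/9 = 2.89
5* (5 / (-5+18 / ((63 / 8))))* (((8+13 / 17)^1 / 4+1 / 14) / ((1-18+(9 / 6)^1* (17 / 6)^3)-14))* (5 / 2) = -2423250 / 145027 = -16.71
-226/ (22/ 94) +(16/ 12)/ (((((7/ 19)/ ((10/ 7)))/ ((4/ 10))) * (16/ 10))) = -1559344/ 1617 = -964.34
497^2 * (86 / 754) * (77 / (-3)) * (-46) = 37620952754 / 1131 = 33263441.87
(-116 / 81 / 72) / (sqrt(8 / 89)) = -29 * sqrt(178) / 5832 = -0.07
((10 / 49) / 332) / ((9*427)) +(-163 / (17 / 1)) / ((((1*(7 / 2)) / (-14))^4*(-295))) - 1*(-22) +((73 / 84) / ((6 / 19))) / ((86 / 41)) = 1705843729088059 / 53926710883920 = 31.63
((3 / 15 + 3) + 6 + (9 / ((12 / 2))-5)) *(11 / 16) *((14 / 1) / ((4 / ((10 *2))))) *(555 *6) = 913460.62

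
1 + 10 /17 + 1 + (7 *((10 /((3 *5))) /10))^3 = 2.69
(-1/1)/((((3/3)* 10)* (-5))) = 1/50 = 0.02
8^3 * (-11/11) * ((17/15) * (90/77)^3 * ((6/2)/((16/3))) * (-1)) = 237945600/456533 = 521.20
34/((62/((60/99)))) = 340/1023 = 0.33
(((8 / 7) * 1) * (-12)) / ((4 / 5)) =-120 / 7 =-17.14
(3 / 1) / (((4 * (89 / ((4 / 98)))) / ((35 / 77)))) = 15 / 95942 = 0.00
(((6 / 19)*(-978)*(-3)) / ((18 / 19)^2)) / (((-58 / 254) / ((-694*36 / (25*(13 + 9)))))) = 1637780316 / 7975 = 205364.30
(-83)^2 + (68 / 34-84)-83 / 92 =626161 / 92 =6806.10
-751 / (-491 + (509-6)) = -751 / 12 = -62.58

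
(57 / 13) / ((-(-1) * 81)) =19 / 351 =0.05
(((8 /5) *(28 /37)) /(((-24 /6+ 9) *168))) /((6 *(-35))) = -2 /291375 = -0.00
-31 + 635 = 604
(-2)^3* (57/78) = -76/13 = -5.85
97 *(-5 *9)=-4365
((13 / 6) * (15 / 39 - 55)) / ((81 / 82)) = -29110 / 243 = -119.79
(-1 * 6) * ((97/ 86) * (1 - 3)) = 582/ 43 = 13.53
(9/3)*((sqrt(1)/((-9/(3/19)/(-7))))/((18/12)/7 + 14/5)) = 490/4009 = 0.12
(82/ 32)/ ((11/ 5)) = 205/ 176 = 1.16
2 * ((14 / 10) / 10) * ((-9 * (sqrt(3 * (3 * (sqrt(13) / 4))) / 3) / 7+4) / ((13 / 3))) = 84 / 325 - 27 * 13^(1 / 4) / 650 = 0.18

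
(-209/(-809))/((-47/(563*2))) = -235334/38023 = -6.19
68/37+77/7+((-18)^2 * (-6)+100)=-67753/37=-1831.16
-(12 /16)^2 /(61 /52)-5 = -1337 /244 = -5.48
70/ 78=0.90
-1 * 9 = -9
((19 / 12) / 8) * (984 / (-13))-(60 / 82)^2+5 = -919239 / 87412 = -10.52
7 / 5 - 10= -43 / 5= -8.60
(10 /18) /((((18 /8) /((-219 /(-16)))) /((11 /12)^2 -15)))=-744235 /15552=-47.85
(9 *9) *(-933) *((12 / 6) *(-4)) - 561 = 604023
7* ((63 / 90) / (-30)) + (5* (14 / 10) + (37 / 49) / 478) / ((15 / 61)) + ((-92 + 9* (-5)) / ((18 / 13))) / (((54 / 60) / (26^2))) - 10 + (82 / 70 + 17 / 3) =-7047378855323 / 94859100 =-74293.12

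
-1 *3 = -3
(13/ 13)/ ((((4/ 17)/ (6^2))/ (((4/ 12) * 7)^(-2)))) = 1377/ 49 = 28.10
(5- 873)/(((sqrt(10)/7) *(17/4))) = -12152 *sqrt(10)/85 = -452.09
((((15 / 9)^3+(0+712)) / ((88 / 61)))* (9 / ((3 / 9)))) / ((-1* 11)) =-107299 / 88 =-1219.31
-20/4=-5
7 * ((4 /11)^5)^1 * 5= 35840 /161051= 0.22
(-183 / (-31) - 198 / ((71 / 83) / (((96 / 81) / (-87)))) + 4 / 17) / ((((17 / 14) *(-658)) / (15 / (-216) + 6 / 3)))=-12613061411 / 561809070936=-0.02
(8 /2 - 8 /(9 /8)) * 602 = -1872.89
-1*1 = -1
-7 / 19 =-0.37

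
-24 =-24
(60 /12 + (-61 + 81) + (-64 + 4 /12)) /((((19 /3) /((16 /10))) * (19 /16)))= -14848 /1805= -8.23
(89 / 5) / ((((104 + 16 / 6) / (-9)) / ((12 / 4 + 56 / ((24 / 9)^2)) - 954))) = 3626127 / 2560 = 1416.46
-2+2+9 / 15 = 3 / 5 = 0.60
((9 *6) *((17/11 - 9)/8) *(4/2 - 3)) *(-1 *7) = -352.23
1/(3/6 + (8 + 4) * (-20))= -2/479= -0.00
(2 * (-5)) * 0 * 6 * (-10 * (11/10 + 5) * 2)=0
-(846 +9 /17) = -846.53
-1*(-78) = 78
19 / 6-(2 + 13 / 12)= 1 / 12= 0.08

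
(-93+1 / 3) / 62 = -139 / 93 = -1.49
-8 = -8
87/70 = 1.24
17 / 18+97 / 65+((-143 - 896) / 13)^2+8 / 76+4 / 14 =12927586669 / 2022930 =6390.53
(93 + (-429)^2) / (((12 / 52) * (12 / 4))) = 797914 / 3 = 265971.33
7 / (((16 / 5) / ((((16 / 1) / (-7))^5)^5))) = -396140812571321687967719751680 / 191581231380566414401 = -2067743325.99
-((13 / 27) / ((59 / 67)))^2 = -758641 / 2537649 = -0.30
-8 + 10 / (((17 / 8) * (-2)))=-176 / 17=-10.35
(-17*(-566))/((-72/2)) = -4811/18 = -267.28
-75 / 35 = -2.14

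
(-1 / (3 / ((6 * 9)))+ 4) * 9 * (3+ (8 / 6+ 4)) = -1050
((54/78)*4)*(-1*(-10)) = 360/13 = 27.69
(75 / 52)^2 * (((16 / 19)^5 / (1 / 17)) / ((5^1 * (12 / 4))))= 417792000 / 418460731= 1.00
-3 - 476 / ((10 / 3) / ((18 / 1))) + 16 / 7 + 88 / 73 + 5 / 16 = -105045097 / 40880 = -2569.60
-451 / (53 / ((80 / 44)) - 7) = -9020 / 443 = -20.36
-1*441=-441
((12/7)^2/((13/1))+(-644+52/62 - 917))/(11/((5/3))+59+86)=-154020205/14968226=-10.29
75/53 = 1.42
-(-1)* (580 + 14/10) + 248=4147/5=829.40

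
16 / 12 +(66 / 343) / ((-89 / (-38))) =129632 / 91581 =1.42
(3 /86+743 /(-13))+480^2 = 257523341 /1118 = 230342.88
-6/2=-3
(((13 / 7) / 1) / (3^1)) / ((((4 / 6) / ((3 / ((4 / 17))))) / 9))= 5967 / 56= 106.55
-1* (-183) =183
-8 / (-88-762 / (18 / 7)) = 0.02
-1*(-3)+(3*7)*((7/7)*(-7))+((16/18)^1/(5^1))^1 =-6472/45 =-143.82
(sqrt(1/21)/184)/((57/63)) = sqrt(21)/3496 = 0.00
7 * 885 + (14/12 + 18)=37285/6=6214.17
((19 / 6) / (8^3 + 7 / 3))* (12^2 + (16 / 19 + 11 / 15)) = 41489 / 46290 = 0.90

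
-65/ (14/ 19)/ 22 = -1235/ 308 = -4.01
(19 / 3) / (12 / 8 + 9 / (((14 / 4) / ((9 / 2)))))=266 / 549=0.48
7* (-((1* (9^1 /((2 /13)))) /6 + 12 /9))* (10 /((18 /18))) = -4655 /6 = -775.83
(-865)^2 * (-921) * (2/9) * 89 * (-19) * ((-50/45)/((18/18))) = -7768625636500/27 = -287726875425.93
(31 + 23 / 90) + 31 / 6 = 1639 / 45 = 36.42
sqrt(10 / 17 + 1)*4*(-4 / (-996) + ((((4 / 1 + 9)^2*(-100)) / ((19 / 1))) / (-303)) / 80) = 77811*sqrt(51) / 2707709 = 0.21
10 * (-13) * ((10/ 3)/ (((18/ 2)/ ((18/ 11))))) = -2600/ 33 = -78.79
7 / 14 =1 / 2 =0.50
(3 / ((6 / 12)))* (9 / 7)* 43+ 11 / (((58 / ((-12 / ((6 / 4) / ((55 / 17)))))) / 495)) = -2098.10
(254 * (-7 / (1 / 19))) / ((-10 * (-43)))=-16891 / 215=-78.56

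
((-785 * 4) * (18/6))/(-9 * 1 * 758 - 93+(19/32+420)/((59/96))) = 46315/30634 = 1.51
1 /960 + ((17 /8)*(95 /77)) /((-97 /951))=-184296331 /7170240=-25.70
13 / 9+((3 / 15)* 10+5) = 76 / 9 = 8.44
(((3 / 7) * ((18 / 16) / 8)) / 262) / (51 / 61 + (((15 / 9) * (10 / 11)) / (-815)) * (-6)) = 2953071 / 10876412288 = 0.00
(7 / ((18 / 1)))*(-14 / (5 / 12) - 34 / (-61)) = -35273 / 2745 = -12.85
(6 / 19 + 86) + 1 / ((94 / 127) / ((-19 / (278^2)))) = 11914055593 / 138029224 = 86.32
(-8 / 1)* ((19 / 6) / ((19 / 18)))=-24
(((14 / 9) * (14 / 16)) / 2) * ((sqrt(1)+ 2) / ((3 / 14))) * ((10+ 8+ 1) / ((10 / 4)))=6517 / 90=72.41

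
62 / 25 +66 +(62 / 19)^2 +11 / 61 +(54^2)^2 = 4681188565727 / 550525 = 8503135.31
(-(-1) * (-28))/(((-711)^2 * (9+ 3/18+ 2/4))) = -28/4886703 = -0.00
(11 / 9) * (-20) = -220 / 9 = -24.44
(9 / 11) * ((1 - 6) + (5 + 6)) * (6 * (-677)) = -219348 / 11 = -19940.73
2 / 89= 0.02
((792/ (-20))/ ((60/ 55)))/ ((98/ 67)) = -24321/ 980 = -24.82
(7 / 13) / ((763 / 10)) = 10 / 1417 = 0.01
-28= -28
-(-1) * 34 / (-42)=-17 / 21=-0.81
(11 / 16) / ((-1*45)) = -11 / 720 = -0.02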